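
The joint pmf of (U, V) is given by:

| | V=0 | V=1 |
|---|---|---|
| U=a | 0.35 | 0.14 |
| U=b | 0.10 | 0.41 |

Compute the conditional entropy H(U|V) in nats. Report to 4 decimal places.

Chain rule: H(U|V) = H(U,V) − H(V).
Marginals: p(U) = (0.4900, 0.5100), p(V) = (0.4500, 0.5500).
H(U,V) = 1.2385 nats; H(V) = 0.6881 nats.
H(U|V) = 1.2385 − 0.6881 = 0.5504 nats.

0.5504 nats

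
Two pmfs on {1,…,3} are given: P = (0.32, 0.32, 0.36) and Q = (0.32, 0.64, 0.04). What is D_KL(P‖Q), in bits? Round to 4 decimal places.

D(P‖Q) = Σ p·log₂(p/q).
  0.32·log₂(0.32/0.32) = 0.00000
  0.32·log₂(0.32/0.64) = -0.32000
  0.36·log₂(0.36/0.04) = 1.14117
D(P‖Q) = 0.8212 bits.

0.8212 bits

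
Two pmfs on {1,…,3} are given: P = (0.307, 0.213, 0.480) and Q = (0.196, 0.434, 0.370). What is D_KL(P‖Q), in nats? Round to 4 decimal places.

0.1111 nats

D(P‖Q) = Σ p·ln(p/q).
  0.307·ln(0.307/0.196) = 0.13776
  0.213·ln(0.213/0.434) = -0.15160
  0.480·ln(0.480/0.370) = 0.12494
D(P‖Q) = 0.1111 nats.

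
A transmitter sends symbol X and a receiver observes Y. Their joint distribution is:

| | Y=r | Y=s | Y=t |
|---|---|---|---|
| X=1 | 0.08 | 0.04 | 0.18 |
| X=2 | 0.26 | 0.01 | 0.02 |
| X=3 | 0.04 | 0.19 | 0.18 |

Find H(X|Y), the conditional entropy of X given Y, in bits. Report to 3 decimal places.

Chain rule: H(X|Y) = H(X,Y) − H(Y).
Marginals: p(X) = (0.3000, 0.2900, 0.4100), p(Y) = (0.3800, 0.2400, 0.3800).
H(X,Y) = 2.6935 bits; H(Y) = 1.5550 bits.
H(X|Y) = 2.6935 − 1.5550 = 1.138 bits.

1.138 bits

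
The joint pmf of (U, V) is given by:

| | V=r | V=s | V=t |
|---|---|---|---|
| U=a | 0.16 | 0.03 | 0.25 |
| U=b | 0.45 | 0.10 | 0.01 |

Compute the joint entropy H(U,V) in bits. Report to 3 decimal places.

1.992 bits

H(U,V) = −Σ p(x,y)·log₂ p(x,y) over all 6 cells.
  cell (a,r): −0.16·log₂0.16 = 0.4230
  cell (a,s): −0.03·log₂0.03 = 0.1518
  cell (a,t): −0.25·log₂0.25 = 0.5000
  cell (b,r): −0.45·log₂0.45 = 0.5184
  cell (b,s): −0.10·log₂0.10 = 0.3322
  cell (b,t): −0.01·log₂0.01 = 0.0664
Sum = 1.992 bits.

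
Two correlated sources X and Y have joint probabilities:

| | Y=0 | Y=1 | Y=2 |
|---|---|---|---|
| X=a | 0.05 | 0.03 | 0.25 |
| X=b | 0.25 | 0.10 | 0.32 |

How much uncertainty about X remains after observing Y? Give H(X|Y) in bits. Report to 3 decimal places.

Chain rule: H(X|Y) = H(X,Y) − H(Y).
Marginals: p(X) = (0.3300, 0.6700), p(Y) = (0.3000, 0.1300, 0.5700).
H(X,Y) = 2.2261 bits; H(Y) = 1.3660 bits.
H(X|Y) = 2.2261 − 1.3660 = 0.860 bits.

0.860 bits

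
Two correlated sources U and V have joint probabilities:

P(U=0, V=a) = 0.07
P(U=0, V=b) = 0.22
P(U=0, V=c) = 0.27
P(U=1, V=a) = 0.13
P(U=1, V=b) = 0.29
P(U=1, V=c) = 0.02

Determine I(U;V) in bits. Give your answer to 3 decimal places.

0.195 bits

Marginals: p(U) = (0.5600, 0.4400), p(V) = (0.2000, 0.5100, 0.2900).
I(U;V) = Σ p(x,y)·log₂[p(x,y)/(p(x)p(y))].
  (0,a): 0.07·log₂(0.6250) = -0.0475
  (0,b): 0.22·log₂(0.7703) = -0.0828
  (0,c): 0.27·log₂(1.6626) = 0.1980
  (1,a): 0.13·log₂(1.4773) = 0.0732
  (1,b): 0.29·log₂(1.2923) = 0.1073
  (1,c): 0.02·log₂(0.1567) = -0.0535
Sum = 0.195 bits.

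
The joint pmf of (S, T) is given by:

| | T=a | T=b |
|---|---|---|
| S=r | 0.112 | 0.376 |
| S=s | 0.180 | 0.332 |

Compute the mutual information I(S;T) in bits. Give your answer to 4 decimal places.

0.0131 bits

Marginals: p(S) = (0.4880, 0.5120), p(T) = (0.2920, 0.7080).
I(S;T) = Σ p(x,y)·log₂[p(x,y)/(p(x)p(y))].
  (r,a): 0.112·log₂(0.7860) = -0.03891
  (r,b): 0.376·log₂(1.0883) = 0.04588
  (s,a): 0.180·log₂(1.2040) = 0.04821
  (s,b): 0.332·log₂(0.9159) = -0.04209
Sum = 0.0131 bits.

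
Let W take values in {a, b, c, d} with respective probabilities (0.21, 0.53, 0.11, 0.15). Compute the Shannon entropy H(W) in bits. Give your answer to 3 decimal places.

1.719 bits

H(W) = −Σ p·log₂ p.
  −(0.21)·log₂(0.21) = 0.4728
  −(0.53)·log₂(0.53) = 0.4854
  −(0.11)·log₂(0.11) = 0.3503
  −(0.15)·log₂(0.15) = 0.4105
Sum: 0.4728 + 0.4854 + 0.3503 + 0.4105 = 1.719 bits.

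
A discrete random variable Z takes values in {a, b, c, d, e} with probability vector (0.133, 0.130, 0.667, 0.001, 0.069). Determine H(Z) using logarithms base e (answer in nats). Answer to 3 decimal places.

H(Z) = −Σ p·ln p.
  −(0.133)·ln(0.133) = 0.2683
  −(0.130)·ln(0.130) = 0.2652
  −(0.667)·ln(0.667) = 0.2701
  −(0.001)·ln(0.001) = 0.0069
  −(0.069)·ln(0.069) = 0.1845
Sum: 0.2683 + 0.2652 + 0.2701 + 0.0069 + 0.1845 = 0.995 nats.

0.995 nats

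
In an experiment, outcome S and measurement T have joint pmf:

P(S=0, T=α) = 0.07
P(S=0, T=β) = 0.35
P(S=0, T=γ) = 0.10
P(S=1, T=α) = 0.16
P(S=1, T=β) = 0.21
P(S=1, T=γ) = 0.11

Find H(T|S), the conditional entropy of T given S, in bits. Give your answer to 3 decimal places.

1.378 bits

Marginals: p(S) = (0.5200, 0.4800), p(T) = (0.2300, 0.5600, 0.2100).
H(T|S) = Σ p(S) · H(T|S=·).
  S=0: p=0.5200, H(T|S=0) = 1.2313
  S=1: p=0.4800, H(T|S=1) = 1.5372
Weighted sum = 1.378 bits.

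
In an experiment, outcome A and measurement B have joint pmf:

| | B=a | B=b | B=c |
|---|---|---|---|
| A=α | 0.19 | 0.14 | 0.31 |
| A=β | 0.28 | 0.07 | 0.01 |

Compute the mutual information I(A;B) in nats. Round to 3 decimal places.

0.158 nats

Marginals: p(A) = (0.6400, 0.3600), p(B) = (0.4700, 0.2100, 0.3200).
I(A;B) = H(A) + H(B) − H(A,B).
H(A) = 0.6534, H(B) = 1.0472, H(A,B) = 1.5425.
I(A;B) = 0.6534 + 1.0472 − 1.5425 = 0.158 nats.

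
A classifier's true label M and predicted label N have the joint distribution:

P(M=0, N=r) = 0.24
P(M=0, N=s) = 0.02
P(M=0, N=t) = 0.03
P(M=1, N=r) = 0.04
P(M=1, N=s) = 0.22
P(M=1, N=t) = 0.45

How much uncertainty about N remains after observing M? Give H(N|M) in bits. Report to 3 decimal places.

Marginals: p(M) = (0.2900, 0.7100), p(N) = (0.2800, 0.2400, 0.4800).
H(N|M) = Σ p(M) · H(N|M=·).
  M=0: p=0.2900, H(N|M=0) = 0.8306
  M=1: p=0.7100, H(N|M=1) = 1.1745
Weighted sum = 1.075 bits.

1.075 bits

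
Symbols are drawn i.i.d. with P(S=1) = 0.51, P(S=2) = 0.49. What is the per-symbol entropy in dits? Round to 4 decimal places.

H(S) = −Σ p·log₁₀ p.
  −(0.51)·log₁₀(0.51) = 0.14914
  −(0.49)·log₁₀(0.49) = 0.15180
Sum: 0.14914 + 0.15180 = 0.3009 dits.

0.3009 dits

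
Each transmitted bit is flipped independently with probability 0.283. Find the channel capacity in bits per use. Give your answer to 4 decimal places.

0.1405 bits

Binary symmetric channel: C = 1 − h₂(ε) where h₂ is the binary entropy function.
h₂(0.283) = −0.283·log₂0.283 − 0.717·log₂0.717 = 0.8595.
C = 1 − 0.8595 = 0.1405 bits per channel use.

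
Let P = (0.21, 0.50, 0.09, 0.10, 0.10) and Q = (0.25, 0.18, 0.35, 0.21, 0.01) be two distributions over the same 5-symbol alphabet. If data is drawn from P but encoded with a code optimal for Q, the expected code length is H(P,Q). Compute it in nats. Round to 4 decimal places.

1.8596 nats

H(P,Q) = −Σ p·ln q.
  −0.21·ln(0.25) = 0.29112
  −0.50·ln(0.18) = 0.85740
  −0.09·ln(0.35) = 0.09448
  −0.10·ln(0.21) = 0.15606
  −0.10·ln(0.01) = 0.46052
H(P,Q) = 1.8596 nats.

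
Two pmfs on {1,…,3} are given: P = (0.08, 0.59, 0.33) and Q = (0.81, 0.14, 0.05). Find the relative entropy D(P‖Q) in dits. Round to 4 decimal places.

D(P‖Q) = Σ p·log₁₀(p/q).
  0.08·log₁₀(0.08/0.81) = -0.08043
  0.59·log₁₀(0.59/0.14) = 0.36859
  0.33·log₁₀(0.33/0.05) = 0.27045
D(P‖Q) = 0.5586 dits.

0.5586 dits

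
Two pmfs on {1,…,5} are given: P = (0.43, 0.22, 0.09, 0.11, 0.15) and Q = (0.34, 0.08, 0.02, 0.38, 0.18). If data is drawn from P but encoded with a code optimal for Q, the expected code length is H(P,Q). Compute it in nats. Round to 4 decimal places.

1.7353 nats

H(P,Q) = −Σ p·ln q.
  −0.43·ln(0.34) = 0.46389
  −0.22·ln(0.08) = 0.55566
  −0.09·ln(0.02) = 0.35208
  −0.11·ln(0.38) = 0.10643
  −0.15·ln(0.18) = 0.25722
H(P,Q) = 1.7353 nats.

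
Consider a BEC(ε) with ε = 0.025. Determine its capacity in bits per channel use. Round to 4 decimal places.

Binary erasure channel: capacity C = 1 − ε.
C = 1 − 0.025 = 0.9750 bits per channel use.

0.9750 bits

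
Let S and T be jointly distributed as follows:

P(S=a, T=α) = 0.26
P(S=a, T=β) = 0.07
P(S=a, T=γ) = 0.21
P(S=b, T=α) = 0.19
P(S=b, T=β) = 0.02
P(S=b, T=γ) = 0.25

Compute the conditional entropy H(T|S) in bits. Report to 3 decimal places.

1.319 bits

Chain rule: H(T|S) = H(S,T) − H(S).
Marginals: p(S) = (0.5400, 0.4600), p(T) = (0.4500, 0.0900, 0.4600).
H(S,T) = 2.3148 bits; H(S) = 0.9954 bits.
H(T|S) = 2.3148 − 0.9954 = 1.319 bits.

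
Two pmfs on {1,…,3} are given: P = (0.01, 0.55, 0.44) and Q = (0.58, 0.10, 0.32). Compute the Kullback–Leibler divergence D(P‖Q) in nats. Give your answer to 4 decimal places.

1.0371 nats

D(P‖Q) = Σ p·ln(p/q).
  0.01·ln(0.01/0.58) = -0.04060
  0.55·ln(0.55/0.10) = 0.93761
  0.44·ln(0.44/0.32) = 0.14012
D(P‖Q) = 1.0371 nats.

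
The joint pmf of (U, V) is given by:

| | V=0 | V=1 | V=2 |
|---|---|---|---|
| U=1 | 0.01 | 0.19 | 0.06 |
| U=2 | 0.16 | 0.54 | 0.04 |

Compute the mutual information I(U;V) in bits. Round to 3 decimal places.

Marginals: p(U) = (0.2600, 0.7400), p(V) = (0.1700, 0.7300, 0.1000).
I(U;V) = Σ p(x,y)·log₂[p(x,y)/(p(x)p(y))].
  (1,0): 0.01·log₂(0.2262) = -0.0214
  (1,1): 0.19·log₂(1.0011) = 0.0003
  (1,2): 0.06·log₂(2.3077) = 0.0724
  (2,0): 0.16·log₂(1.2719) = 0.0555
  (2,1): 0.54·log₂(0.9996) = -0.0003
  (2,2): 0.04·log₂(0.5405) = -0.0355
Sum = 0.071 bits.

0.071 bits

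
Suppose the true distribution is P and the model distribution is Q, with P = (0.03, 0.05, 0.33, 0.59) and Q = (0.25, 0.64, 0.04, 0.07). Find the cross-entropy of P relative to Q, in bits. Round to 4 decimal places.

H(P,Q) = −Σ p·log₂ q.
  −0.03·log₂(0.25) = 0.06000
  −0.05·log₂(0.64) = 0.03219
  −0.33·log₂(0.04) = 1.53247
  −0.59·log₂(0.07) = 2.26354
H(P,Q) = 3.8882 bits.

3.8882 bits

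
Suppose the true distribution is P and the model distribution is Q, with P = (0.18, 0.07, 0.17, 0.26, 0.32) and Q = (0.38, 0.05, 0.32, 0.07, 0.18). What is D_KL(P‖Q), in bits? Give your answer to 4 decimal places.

0.4426 bits

D(P‖Q) = Σ p·log₂(p/q).
  0.18·log₂(0.18/0.38) = -0.19404
  0.07·log₂(0.07/0.05) = 0.03398
  0.17·log₂(0.17/0.32) = -0.15513
  0.26·log₂(0.26/0.07) = 0.49220
  0.32·log₂(0.32/0.18) = 0.26562
D(P‖Q) = 0.4426 bits.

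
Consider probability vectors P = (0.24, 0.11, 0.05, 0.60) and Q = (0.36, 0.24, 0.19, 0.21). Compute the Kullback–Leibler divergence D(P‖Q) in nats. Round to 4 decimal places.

D(P‖Q) = Σ p·ln(p/q).
  0.24·ln(0.24/0.36) = -0.09731
  0.11·ln(0.11/0.24) = -0.08582
  0.05·ln(0.05/0.19) = -0.06675
  0.60·ln(0.60/0.21) = 0.62989
D(P‖Q) = 0.3800 nats.

0.3800 nats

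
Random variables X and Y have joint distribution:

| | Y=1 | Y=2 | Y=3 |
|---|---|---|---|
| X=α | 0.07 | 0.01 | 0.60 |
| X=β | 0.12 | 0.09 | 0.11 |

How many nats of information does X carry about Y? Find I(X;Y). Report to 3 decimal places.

0.163 nats

Marginals: p(X) = (0.6800, 0.3200), p(Y) = (0.1900, 0.1000, 0.7100).
I(X;Y) = Σ p(x,y)·ln[p(x,y)/(p(x)p(y))].
  (α,1): 0.07·ln(0.5418) = -0.0429
  (α,2): 0.01·ln(0.1471) = -0.0192
  (α,3): 0.60·ln(1.2428) = 0.1304
  (β,1): 0.12·ln(1.9737) = 0.0816
  (β,2): 0.09·ln(2.8125) = 0.0931
  (β,3): 0.11·ln(0.4842) = -0.0798
Sum = 0.163 nats.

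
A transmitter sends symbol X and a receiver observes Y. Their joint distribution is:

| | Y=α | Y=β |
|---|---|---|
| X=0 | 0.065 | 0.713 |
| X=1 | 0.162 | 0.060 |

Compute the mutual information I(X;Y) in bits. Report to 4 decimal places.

Marginals: p(X) = (0.7780, 0.2220), p(Y) = (0.2270, 0.7730).
I(X;Y) = H(X) + H(Y) − H(X,Y).
H(X) = 0.7638, H(Y) = 0.7727, H(X,Y) = 1.2732.
I(X;Y) = 0.7638 + 0.7727 − 1.2732 = 0.2633 bits.

0.2633 bits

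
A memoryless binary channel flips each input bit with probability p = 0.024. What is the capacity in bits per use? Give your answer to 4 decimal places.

Binary symmetric channel: C = 1 − h₂(ε) where h₂ is the binary entropy function.
h₂(0.024) = −0.024·log₂0.024 − 0.976·log₂0.976 = 0.1633.
C = 1 − 0.1633 = 0.8367 bits per channel use.

0.8367 bits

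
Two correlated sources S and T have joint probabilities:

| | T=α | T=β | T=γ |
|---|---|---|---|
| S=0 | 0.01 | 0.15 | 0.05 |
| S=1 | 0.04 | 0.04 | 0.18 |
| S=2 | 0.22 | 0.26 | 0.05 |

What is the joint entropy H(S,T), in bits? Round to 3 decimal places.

H(S,T) = −Σ p(x,y)·log₂ p(x,y) over all 9 cells.
  cell (0,α): −0.01·log₂0.01 = 0.0664
  cell (0,β): −0.15·log₂0.15 = 0.4105
  cell (0,γ): −0.05·log₂0.05 = 0.2161
  cell (1,α): −0.04·log₂0.04 = 0.1858
  cell (1,β): −0.04·log₂0.04 = 0.1858
  cell (1,γ): −0.18·log₂0.18 = 0.4453
  cell (2,α): −0.22·log₂0.22 = 0.4806
  cell (2,β): −0.26·log₂0.26 = 0.5053
  cell (2,γ): −0.05·log₂0.05 = 0.2161
Sum = 2.712 bits.

2.712 bits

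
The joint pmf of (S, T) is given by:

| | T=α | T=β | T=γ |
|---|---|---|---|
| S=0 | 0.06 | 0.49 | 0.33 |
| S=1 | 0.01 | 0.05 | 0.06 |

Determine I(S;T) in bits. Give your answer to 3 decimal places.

Marginals: p(S) = (0.8800, 0.1200), p(T) = (0.0700, 0.5400, 0.3900).
I(S;T) = H(S) + H(T) − H(S,T).
H(S) = 0.5294, H(T) = 1.2784, H(S,T) = 1.8017.
I(S;T) = 0.5294 + 1.2784 − 1.8017 = 0.006 bits.

0.006 bits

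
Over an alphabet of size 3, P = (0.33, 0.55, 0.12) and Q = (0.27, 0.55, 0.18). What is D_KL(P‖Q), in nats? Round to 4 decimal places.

D(P‖Q) = Σ p·ln(p/q).
  0.33·ln(0.33/0.27) = 0.06622
  0.55·ln(0.55/0.55) = 0.00000
  0.12·ln(0.12/0.18) = -0.04866
D(P‖Q) = 0.0176 nats.

0.0176 nats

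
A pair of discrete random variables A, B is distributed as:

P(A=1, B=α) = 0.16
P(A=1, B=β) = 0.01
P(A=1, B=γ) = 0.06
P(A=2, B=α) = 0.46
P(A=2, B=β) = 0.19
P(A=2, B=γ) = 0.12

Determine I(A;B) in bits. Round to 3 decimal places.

0.045 bits

Marginals: p(A) = (0.2300, 0.7700), p(B) = (0.6200, 0.2000, 0.1800).
I(A;B) = H(A) + H(B) − H(A,B).
H(A) = 0.7780, H(B) = 1.3373, H(A,B) = 2.0706.
I(A;B) = 0.7780 + 1.3373 − 2.0706 = 0.045 bits.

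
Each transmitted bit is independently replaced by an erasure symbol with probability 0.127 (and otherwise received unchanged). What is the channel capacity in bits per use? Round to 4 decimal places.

Binary erasure channel: capacity C = 1 − ε.
C = 1 − 0.127 = 0.8730 bits per channel use.

0.8730 bits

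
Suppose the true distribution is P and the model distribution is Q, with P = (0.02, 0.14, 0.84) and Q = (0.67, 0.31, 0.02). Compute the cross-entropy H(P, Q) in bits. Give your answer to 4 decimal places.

4.9889 bits

H(P,Q) = −Σ p·log₂ q.
  −0.02·log₂(0.67) = 0.01156
  −0.14·log₂(0.31) = 0.23655
  −0.84·log₂(0.02) = 4.74084
H(P,Q) = 4.9889 bits.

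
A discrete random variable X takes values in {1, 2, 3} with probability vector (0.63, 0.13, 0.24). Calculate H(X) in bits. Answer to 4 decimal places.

1.2967 bits

H(X) = −Σ p·log₂ p.
  −(0.63)·log₂(0.63) = 0.41994
  −(0.13)·log₂(0.13) = 0.38264
  −(0.24)·log₂(0.24) = 0.49413
Sum: 0.41994 + 0.38264 + 0.49413 = 1.2967 bits.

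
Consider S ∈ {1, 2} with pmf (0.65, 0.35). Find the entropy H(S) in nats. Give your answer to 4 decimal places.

H(S) = −Σ p·ln p.
  −(0.65)·ln(0.65) = 0.28001
  −(0.35)·ln(0.35) = 0.36744
Sum: 0.28001 + 0.36744 = 0.6474 nats.

0.6474 nats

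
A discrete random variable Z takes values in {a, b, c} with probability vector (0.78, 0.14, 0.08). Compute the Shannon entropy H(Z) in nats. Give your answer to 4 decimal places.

0.6711 nats

H(Z) = −Σ p·ln p.
  −(0.78)·ln(0.78) = 0.19380
  −(0.14)·ln(0.14) = 0.27526
  −(0.08)·ln(0.08) = 0.20206
Sum: 0.19380 + 0.27526 + 0.20206 = 0.6711 nats.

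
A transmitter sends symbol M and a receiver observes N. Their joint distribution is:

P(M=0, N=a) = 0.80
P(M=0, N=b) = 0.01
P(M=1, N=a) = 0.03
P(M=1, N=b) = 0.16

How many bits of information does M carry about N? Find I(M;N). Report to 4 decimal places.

0.4604 bits

Marginals: p(M) = (0.8100, 0.1900), p(N) = (0.8300, 0.1700).
I(M;N) = H(M) + H(N) − H(M,N).
H(M) = 0.7015, H(N) = 0.6577, H(M,N) = 0.8988.
I(M;N) = 0.7015 + 0.6577 − 0.8988 = 0.4604 bits.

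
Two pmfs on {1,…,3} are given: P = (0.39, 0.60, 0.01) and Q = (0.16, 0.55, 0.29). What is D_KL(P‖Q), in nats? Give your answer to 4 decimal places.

D(P‖Q) = Σ p·ln(p/q).
  0.39·ln(0.39/0.16) = 0.34748
  0.60·ln(0.60/0.55) = 0.05221
  0.01·ln(0.01/0.29) = -0.03367
D(P‖Q) = 0.3660 nats.

0.3660 nats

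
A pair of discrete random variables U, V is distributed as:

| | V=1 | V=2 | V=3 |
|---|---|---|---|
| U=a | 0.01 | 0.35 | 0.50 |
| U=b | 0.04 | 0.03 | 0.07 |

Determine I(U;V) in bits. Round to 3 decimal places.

Marginals: p(U) = (0.8600, 0.1400), p(V) = (0.0500, 0.3800, 0.5700).
I(U;V) = H(U) + H(V) − H(U,V).
H(U) = 0.5842, H(V) = 1.2088, H(U,V) = 1.7026.
I(U;V) = 0.5842 + 1.2088 − 1.7026 = 0.090 bits.

0.090 bits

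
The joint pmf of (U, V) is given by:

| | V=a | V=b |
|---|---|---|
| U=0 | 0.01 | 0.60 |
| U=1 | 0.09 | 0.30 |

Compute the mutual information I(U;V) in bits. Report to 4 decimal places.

0.0914 bits

Marginals: p(U) = (0.6100, 0.3900), p(V) = (0.1000, 0.9000).
I(U;V) = Σ p(x,y)·log₂[p(x,y)/(p(x)p(y))].
  (0,a): 0.01·log₂(0.1639) = -0.02609
  (0,b): 0.60·log₂(1.0929) = 0.07689
  (1,a): 0.09·log₂(2.3077) = 0.10858
  (1,b): 0.30·log₂(0.8547) = -0.06795
Sum = 0.0914 bits.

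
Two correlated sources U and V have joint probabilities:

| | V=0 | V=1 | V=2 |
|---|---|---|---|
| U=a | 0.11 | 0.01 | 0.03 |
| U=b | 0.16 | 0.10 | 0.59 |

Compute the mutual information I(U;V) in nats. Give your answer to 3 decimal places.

0.087 nats

Marginals: p(U) = (0.1500, 0.8500), p(V) = (0.2700, 0.1100, 0.6200).
I(U;V) = H(U) + H(V) − H(U,V).
H(U) = 0.4227, H(V) = 0.8927, H(U,V) = 1.2288.
I(U;V) = 0.4227 + 0.8927 − 1.2288 = 0.087 nats.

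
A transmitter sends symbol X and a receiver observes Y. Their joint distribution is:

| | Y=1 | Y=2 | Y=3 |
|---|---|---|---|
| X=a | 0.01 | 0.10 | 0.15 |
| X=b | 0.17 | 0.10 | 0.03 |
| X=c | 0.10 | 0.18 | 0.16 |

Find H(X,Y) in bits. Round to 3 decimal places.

H(X,Y) = −Σ p(x,y)·log₂ p(x,y) over all 9 cells.
  cell (a,1): −0.01·log₂0.01 = 0.0664
  cell (a,2): −0.10·log₂0.10 = 0.3322
  cell (a,3): −0.15·log₂0.15 = 0.4105
  cell (b,1): −0.17·log₂0.17 = 0.4346
  cell (b,2): −0.10·log₂0.10 = 0.3322
  cell (b,3): −0.03·log₂0.03 = 0.1518
  cell (c,1): −0.10·log₂0.10 = 0.3322
  cell (c,2): −0.18·log₂0.18 = 0.4453
  cell (c,3): −0.16·log₂0.16 = 0.4230
Sum = 2.928 bits.

2.928 bits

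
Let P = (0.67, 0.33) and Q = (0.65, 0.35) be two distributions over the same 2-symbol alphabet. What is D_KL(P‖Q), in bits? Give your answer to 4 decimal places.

D(P‖Q) = Σ p·log₂(p/q).
  0.67·log₂(0.67/0.65) = 0.02929
  0.33·log₂(0.33/0.35) = -0.02801
D(P‖Q) = 0.0013 bits.

0.0013 bits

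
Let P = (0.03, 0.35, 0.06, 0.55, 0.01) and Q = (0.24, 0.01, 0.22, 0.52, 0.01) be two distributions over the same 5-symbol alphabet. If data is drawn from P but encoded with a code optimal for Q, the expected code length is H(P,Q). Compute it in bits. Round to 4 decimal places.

H(P,Q) = −Σ p·log₂ q.
  −0.03·log₂(0.24) = 0.06177
  −0.35·log₂(0.01) = 2.32535
  −0.06·log₂(0.22) = 0.13107
  −0.55·log₂(0.52) = 0.51888
  −0.01·log₂(0.01) = 0.06644
H(P,Q) = 3.1035 bits.

3.1035 bits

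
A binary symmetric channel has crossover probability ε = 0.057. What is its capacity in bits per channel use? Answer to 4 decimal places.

0.6846 bits

Binary symmetric channel: C = 1 − h₂(ε) where h₂ is the binary entropy function.
h₂(0.057) = −0.057·log₂0.057 − 0.943·log₂0.943 = 0.3154.
C = 1 − 0.3154 = 0.6846 bits per channel use.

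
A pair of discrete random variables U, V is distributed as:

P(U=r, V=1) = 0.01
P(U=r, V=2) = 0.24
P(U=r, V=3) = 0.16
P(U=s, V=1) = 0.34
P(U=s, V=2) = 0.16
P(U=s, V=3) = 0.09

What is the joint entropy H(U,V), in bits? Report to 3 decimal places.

H(U,V) = −Σ p(x,y)·log₂ p(x,y) over all 6 cells.
  cell (r,1): −0.01·log₂0.01 = 0.0664
  cell (r,2): −0.24·log₂0.24 = 0.4941
  cell (r,3): −0.16·log₂0.16 = 0.4230
  cell (s,1): −0.34·log₂0.34 = 0.5292
  cell (s,2): −0.16·log₂0.16 = 0.4230
  cell (s,3): −0.09·log₂0.09 = 0.3127
Sum = 2.248 bits.

2.248 bits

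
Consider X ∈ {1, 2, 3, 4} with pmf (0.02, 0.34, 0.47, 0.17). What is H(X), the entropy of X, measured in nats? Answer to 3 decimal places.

H(X) = −Σ p·ln p.
  −(0.02)·ln(0.02) = 0.0782
  −(0.34)·ln(0.34) = 0.3668
  −(0.47)·ln(0.47) = 0.3549
  −(0.17)·ln(0.17) = 0.3012
Sum: 0.0782 + 0.3668 + 0.3549 + 0.3012 = 1.101 nats.

1.101 nats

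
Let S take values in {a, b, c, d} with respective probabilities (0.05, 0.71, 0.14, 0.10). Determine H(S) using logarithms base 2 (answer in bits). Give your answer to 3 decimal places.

1.296 bits

H(S) = −Σ p·log₂ p.
  −(0.05)·log₂(0.05) = 0.2161
  −(0.71)·log₂(0.71) = 0.3508
  −(0.14)·log₂(0.14) = 0.3971
  −(0.10)·log₂(0.10) = 0.3322
Sum: 0.2161 + 0.3508 + 0.3971 + 0.3322 = 1.296 bits.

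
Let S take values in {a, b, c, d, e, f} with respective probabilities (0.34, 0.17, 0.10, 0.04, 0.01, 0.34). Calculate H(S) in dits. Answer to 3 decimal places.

0.625 dits

H(S) = −Σ p·log₁₀ p.
  −(0.34)·log₁₀(0.34) = 0.1593
  −(0.17)·log₁₀(0.17) = 0.1308
  −(0.10)·log₁₀(0.10) = 0.1000
  −(0.04)·log₁₀(0.04) = 0.0559
  −(0.01)·log₁₀(0.01) = 0.0200
  −(0.34)·log₁₀(0.34) = 0.1593
Sum: 0.1593 + 0.1308 + 0.1000 + 0.0559 + 0.0200 + 0.1593 = 0.625 dits.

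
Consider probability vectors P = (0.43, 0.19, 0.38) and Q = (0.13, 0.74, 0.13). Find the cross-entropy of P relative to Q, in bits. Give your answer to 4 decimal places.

2.4667 bits

H(P,Q) = −Σ p·log₂ q.
  −0.43·log₂(0.13) = 1.26567
  −0.19·log₂(0.74) = 0.08254
  −0.38·log₂(0.13) = 1.11850
H(P,Q) = 2.4667 bits.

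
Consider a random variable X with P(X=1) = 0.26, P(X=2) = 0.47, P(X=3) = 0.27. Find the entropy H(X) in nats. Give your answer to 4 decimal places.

H(X) = −Σ p·ln p.
  −(0.26)·ln(0.26) = 0.35024
  −(0.47)·ln(0.47) = 0.35486
  −(0.27)·ln(0.27) = 0.35352
Sum: 0.35024 + 0.35486 + 0.35352 = 1.0586 nats.

1.0586 nats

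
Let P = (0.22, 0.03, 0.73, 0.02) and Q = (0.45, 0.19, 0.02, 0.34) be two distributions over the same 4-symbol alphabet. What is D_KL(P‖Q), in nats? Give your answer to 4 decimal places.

D(P‖Q) = Σ p·ln(p/q).
  0.22·ln(0.22/0.45) = -0.15744
  0.03·ln(0.03/0.19) = -0.05537
  0.73·ln(0.73/0.02) = 2.62604
  0.02·ln(0.02/0.34) = -0.05666
D(P‖Q) = 2.3566 nats.

2.3566 nats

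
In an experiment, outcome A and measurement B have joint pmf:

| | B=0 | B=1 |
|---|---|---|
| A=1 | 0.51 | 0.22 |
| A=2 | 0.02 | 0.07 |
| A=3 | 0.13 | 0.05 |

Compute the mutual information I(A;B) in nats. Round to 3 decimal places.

Marginals: p(A) = (0.7300, 0.0900, 0.1800), p(B) = (0.6600, 0.3400).
I(A;B) = Σ p(x,y)·ln[p(x,y)/(p(x)p(y))].
  (1,0): 0.51·ln(1.0585) = 0.0290
  (1,1): 0.22·ln(0.8864) = -0.0265
  (2,0): 0.02·ln(0.3367) = -0.0218
  (2,1): 0.07·ln(2.2876) = 0.0579
  (3,0): 0.13·ln(1.0943) = 0.0117
  (3,1): 0.05·ln(0.8170) = -0.0101
Sum = 0.040 nats.

0.040 nats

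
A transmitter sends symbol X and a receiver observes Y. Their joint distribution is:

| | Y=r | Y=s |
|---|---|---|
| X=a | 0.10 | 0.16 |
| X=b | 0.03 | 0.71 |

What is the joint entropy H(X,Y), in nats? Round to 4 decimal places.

0.8718 nats

H(X,Y) = −Σ p(x,y)·ln p(x,y) over all 4 cells.
  cell (a,r): −0.10·ln0.10 = 0.23026
  cell (a,s): −0.16·ln0.16 = 0.29321
  cell (b,r): −0.03·ln0.03 = 0.10520
  cell (b,s): −0.71·ln0.71 = 0.24317
Sum = 0.8718 nats.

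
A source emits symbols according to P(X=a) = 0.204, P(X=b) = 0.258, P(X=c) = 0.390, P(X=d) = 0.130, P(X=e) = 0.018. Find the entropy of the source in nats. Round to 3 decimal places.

1.379 nats

H(X) = −Σ p·ln p.
  −(0.204)·ln(0.204) = 0.3243
  −(0.258)·ln(0.258) = 0.3495
  −(0.390)·ln(0.390) = 0.3672
  −(0.130)·ln(0.130) = 0.2652
  −(0.018)·ln(0.018) = 0.0723
Sum: 0.3243 + 0.3495 + 0.3672 + 0.2652 + 0.0723 = 1.379 nats.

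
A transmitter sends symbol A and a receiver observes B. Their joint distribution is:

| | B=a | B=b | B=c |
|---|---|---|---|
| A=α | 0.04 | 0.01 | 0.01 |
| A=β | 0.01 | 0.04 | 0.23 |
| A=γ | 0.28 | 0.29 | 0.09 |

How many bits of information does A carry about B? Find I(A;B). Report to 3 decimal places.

0.335 bits

Marginals: p(A) = (0.0600, 0.2800, 0.6600), p(B) = (0.3300, 0.3400, 0.3300).
I(A;B) = H(A) + H(B) − H(A,B).
H(A) = 1.1534, H(B) = 1.5848, H(A,B) = 2.4033.
I(A;B) = 1.1534 + 1.5848 − 2.4033 = 0.335 bits.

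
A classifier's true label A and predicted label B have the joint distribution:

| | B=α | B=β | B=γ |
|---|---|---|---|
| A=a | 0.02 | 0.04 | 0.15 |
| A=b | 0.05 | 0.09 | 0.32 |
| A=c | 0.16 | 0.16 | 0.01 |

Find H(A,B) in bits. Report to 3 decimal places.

2.676 bits

H(A,B) = −Σ p(x,y)·log₂ p(x,y) over all 9 cells.
  cell (a,α): −0.02·log₂0.02 = 0.1129
  cell (a,β): −0.04·log₂0.04 = 0.1858
  cell (a,γ): −0.15·log₂0.15 = 0.4105
  cell (b,α): −0.05·log₂0.05 = 0.2161
  cell (b,β): −0.09·log₂0.09 = 0.3127
  cell (b,γ): −0.32·log₂0.32 = 0.5260
  cell (c,α): −0.16·log₂0.16 = 0.4230
  cell (c,β): −0.16·log₂0.16 = 0.4230
  cell (c,γ): −0.01·log₂0.01 = 0.0664
Sum = 2.676 bits.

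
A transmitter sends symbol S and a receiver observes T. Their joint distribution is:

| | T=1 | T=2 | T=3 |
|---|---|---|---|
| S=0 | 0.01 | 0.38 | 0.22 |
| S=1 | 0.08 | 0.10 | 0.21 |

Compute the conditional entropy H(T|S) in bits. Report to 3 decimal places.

Chain rule: H(T|S) = H(S,T) − H(S).
Marginals: p(S) = (0.6100, 0.3900), p(T) = (0.0900, 0.4800, 0.4300).
H(S,T) = 2.1740 bits; H(S) = 0.9648 bits.
H(T|S) = 2.1740 − 0.9648 = 1.209 bits.

1.209 bits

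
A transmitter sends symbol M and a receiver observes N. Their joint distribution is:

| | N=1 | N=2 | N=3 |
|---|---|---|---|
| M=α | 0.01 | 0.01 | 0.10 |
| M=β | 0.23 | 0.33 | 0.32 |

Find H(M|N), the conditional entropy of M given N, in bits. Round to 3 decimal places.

Marginals: p(M) = (0.1200, 0.8800), p(N) = (0.2400, 0.3400, 0.4200).
H(M|N) = Σ p(N) · H(M|N=·).
  N=1: p=0.2400, H(M|N=1) = 0.2499
  N=2: p=0.3400, H(M|N=2) = 0.1914
  N=3: p=0.4200, H(M|N=3) = 0.7919
Weighted sum = 0.458 bits.

0.458 bits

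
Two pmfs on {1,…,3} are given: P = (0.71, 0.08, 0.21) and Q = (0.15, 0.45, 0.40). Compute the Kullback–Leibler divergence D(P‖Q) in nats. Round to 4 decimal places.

0.8303 nats

D(P‖Q) = Σ p·ln(p/q).
  0.71·ln(0.71/0.15) = 1.10379
  0.08·ln(0.08/0.45) = -0.13818
  0.21·ln(0.21/0.40) = -0.13531
D(P‖Q) = 0.8303 nats.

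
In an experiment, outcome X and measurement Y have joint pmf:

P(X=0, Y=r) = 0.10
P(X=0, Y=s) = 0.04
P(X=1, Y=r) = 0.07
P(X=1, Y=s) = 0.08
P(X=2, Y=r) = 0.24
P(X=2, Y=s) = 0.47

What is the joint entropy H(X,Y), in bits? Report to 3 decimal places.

H(X,Y) = −Σ p(x,y)·log₂ p(x,y) over all 6 cells.
  cell (0,r): −0.10·log₂0.10 = 0.3322
  cell (0,s): −0.04·log₂0.04 = 0.1858
  cell (1,r): −0.07·log₂0.07 = 0.2686
  cell (1,s): −0.08·log₂0.08 = 0.2915
  cell (2,r): −0.24·log₂0.24 = 0.4941
  cell (2,s): −0.47·log₂0.47 = 0.5120
Sum = 2.084 bits.

2.084 bits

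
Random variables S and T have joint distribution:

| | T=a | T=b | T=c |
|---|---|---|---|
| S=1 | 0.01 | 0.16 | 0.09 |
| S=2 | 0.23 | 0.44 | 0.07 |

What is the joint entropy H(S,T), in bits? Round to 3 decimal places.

H(S,T) = −Σ p(x,y)·log₂ p(x,y) over all 6 cells.
  cell (1,a): −0.01·log₂0.01 = 0.0664
  cell (1,b): −0.16·log₂0.16 = 0.4230
  cell (1,c): −0.09·log₂0.09 = 0.3127
  cell (2,a): −0.23·log₂0.23 = 0.4877
  cell (2,b): −0.44·log₂0.44 = 0.5211
  cell (2,c): −0.07·log₂0.07 = 0.2686
Sum = 2.079 bits.

2.079 bits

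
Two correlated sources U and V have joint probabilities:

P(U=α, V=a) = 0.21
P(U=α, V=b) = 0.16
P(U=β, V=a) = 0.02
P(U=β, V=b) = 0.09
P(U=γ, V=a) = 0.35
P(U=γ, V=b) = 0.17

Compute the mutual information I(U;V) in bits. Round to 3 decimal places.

Marginals: p(U) = (0.3700, 0.1100, 0.5200), p(V) = (0.5800, 0.4200).
I(U;V) = Σ p(x,y)·log₂[p(x,y)/(p(x)p(y))].
  (α,a): 0.21·log₂(0.9786) = -0.0066
  (α,b): 0.16·log₂(1.0296) = 0.0067
  (β,a): 0.02·log₂(0.3135) = -0.0335
  (β,b): 0.09·log₂(1.9481) = 0.0866
  (γ,a): 0.35·log₂(1.1605) = 0.0752
  (γ,b): 0.17·log₂(0.7784) = -0.0614
Sum = 0.067 bits.

0.067 bits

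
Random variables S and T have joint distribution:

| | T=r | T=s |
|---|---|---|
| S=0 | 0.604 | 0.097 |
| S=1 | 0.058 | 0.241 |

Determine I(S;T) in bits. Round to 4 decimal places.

Marginals: p(S) = (0.7010, 0.2990), p(T) = (0.6620, 0.3380).
I(S;T) = Σ p(x,y)·log₂[p(x,y)/(p(x)p(y))].
  (0,r): 0.604·log₂(1.3016) = 0.22966
  (0,s): 0.097·log₂(0.4094) = -0.12498
  (1,r): 0.058·log₂(0.2930) = -0.10271
  (1,s): 0.241·log₂(2.3847) = 0.30216
Sum = 0.3041 bits.

0.3041 bits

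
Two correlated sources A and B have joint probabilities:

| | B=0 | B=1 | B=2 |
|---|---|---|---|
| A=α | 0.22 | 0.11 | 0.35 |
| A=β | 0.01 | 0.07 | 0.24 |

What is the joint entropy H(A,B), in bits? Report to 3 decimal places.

2.190 bits

H(A,B) = −Σ p(x,y)·log₂ p(x,y) over all 6 cells.
  cell (α,0): −0.22·log₂0.22 = 0.4806
  cell (α,1): −0.11·log₂0.11 = 0.3503
  cell (α,2): −0.35·log₂0.35 = 0.5301
  cell (β,0): −0.01·log₂0.01 = 0.0664
  cell (β,1): −0.07·log₂0.07 = 0.2686
  cell (β,2): −0.24·log₂0.24 = 0.4941
Sum = 2.190 bits.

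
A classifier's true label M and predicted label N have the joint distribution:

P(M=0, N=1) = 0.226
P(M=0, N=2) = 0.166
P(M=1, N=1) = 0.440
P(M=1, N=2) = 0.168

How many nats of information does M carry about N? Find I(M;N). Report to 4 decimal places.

Marginals: p(M) = (0.3920, 0.6080), p(N) = (0.6660, 0.3340).
I(M;N) = H(M) + H(N) − H(M,N).
H(M) = 0.6696, H(N) = 0.6370, H(M,N) = 1.2951.
I(M;N) = 0.6696 + 0.6370 − 1.2951 = 0.0115 nats.

0.0115 nats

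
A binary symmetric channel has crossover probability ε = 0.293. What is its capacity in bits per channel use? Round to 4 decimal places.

Binary symmetric channel: C = 1 − h₂(ε) where h₂ is the binary entropy function.
h₂(0.293) = −0.293·log₂0.293 − 0.707·log₂0.707 = 0.8726.
C = 1 − 0.8726 = 0.1274 bits per channel use.

0.1274 bits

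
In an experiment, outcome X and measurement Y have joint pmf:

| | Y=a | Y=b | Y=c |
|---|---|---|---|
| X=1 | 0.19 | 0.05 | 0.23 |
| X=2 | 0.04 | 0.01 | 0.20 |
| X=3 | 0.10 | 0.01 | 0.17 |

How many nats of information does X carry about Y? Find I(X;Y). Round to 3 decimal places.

Marginals: p(X) = (0.4700, 0.2500, 0.2800), p(Y) = (0.3300, 0.0700, 0.6000).
I(X;Y) = Σ p(x,y)·ln[p(x,y)/(p(x)p(y))].
  (1,a): 0.19·ln(1.2250) = 0.0386
  (1,b): 0.05·ln(1.5198) = 0.0209
  (1,c): 0.23·ln(0.8156) = -0.0469
  (2,a): 0.04·ln(0.4848) = -0.0290
  (2,b): 0.01·ln(0.5714) = -0.0056
  (2,c): 0.20·ln(1.3333) = 0.0575
  (3,a): 0.10·ln(1.0823) = 0.0079
  (3,b): 0.01·ln(0.5102) = -0.0067
  (3,c): 0.17·ln(1.0119) = 0.0020
Sum = 0.039 nats.

0.039 nats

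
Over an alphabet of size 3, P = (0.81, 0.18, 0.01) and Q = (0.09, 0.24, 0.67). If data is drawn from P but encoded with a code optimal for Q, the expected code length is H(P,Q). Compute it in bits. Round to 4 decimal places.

3.1903 bits

H(P,Q) = −Σ p·log₂ q.
  −0.81·log₂(0.09) = 2.81388
  −0.18·log₂(0.24) = 0.37060
  −0.01·log₂(0.67) = 0.00578
H(P,Q) = 3.1903 bits.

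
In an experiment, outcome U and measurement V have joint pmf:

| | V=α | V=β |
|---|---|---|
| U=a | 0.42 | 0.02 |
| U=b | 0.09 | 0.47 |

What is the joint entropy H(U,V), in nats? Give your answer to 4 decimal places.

H(U,V) = −Σ p(x,y)·ln p(x,y) over all 4 cells.
  cell (a,α): −0.42·ln0.42 = 0.36435
  cell (a,β): −0.02·ln0.02 = 0.07824
  cell (b,α): −0.09·ln0.09 = 0.21672
  cell (b,β): −0.47·ln0.47 = 0.35486
Sum = 1.0142 nats.

1.0142 nats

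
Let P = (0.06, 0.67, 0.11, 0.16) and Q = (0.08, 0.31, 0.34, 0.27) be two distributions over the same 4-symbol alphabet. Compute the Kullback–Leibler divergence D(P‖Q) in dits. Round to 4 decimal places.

0.1265 dits

D(P‖Q) = Σ p·log₁₀(p/q).
  0.06·log₁₀(0.06/0.08) = -0.00750
  0.67·log₁₀(0.67/0.31) = 0.22426
  0.11·log₁₀(0.11/0.34) = -0.05391
  0.16·log₁₀(0.16/0.27) = -0.03636
D(P‖Q) = 0.1265 dits.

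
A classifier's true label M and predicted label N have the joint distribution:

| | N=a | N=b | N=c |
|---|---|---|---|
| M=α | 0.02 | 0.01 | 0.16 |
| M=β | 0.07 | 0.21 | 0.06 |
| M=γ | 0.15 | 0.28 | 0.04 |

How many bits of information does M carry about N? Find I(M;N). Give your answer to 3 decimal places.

0.298 bits

Marginals: p(M) = (0.1900, 0.3400, 0.4700), p(N) = (0.2400, 0.5000, 0.2600).
I(M;N) = H(M) + H(N) − H(M,N).
H(M) = 1.4964, H(N) = 1.4994, H(M,N) = 2.6978.
I(M;N) = 1.4964 + 1.4994 − 2.6978 = 0.298 bits.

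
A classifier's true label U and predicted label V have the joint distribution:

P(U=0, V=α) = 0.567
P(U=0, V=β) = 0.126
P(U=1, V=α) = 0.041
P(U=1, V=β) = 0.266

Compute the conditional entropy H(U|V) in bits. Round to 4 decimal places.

0.5717 bits

Chain rule: H(U|V) = H(U,V) − H(V).
Marginals: p(U) = (0.6930, 0.3070), p(V) = (0.6080, 0.3920).
H(U,V) = 1.5378 bits; H(V) = 0.9661 bits.
H(U|V) = 1.5378 − 0.9661 = 0.5717 bits.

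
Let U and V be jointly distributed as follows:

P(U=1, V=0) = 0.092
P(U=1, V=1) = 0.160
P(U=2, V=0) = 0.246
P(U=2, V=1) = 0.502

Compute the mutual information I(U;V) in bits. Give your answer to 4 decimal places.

Marginals: p(U) = (0.2520, 0.7480), p(V) = (0.3380, 0.6620).
I(U;V) = Σ p(x,y)·log₂[p(x,y)/(p(x)p(y))].
  (1,0): 0.092·log₂(1.0801) = 0.01023
  (1,1): 0.160·log₂(0.9591) = -0.00964
  (2,0): 0.246·log₂(0.9730) = -0.00971
  (2,1): 0.502·log₂(1.0138) = 0.00991
Sum = 0.0008 bits.

0.0008 bits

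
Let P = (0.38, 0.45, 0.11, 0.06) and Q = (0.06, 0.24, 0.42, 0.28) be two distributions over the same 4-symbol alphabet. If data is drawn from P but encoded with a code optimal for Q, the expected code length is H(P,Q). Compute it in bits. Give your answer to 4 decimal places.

2.7167 bits

H(P,Q) = −Σ p·log₂ q.
  −0.38·log₂(0.06) = 1.54238
  −0.45·log₂(0.24) = 0.92650
  −0.11·log₂(0.42) = 0.13767
  −0.06·log₂(0.28) = 0.11019
H(P,Q) = 2.7167 bits.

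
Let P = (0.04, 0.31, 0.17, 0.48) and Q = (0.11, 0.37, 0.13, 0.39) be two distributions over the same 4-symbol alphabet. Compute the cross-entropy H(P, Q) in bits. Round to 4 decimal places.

1.7245 bits

H(P,Q) = −Σ p·log₂ q.
  −0.04·log₂(0.11) = 0.12738
  −0.31·log₂(0.37) = 0.44466
  −0.17·log₂(0.13) = 0.50038
  −0.48·log₂(0.39) = 0.65206
H(P,Q) = 1.7245 bits.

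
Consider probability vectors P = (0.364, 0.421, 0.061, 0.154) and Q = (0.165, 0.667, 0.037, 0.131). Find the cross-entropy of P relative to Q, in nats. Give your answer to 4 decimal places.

1.3405 nats

H(P,Q) = −Σ p·ln q.
  −0.364·ln(0.165) = 0.65586
  −0.421·ln(0.667) = 0.17049
  −0.061·ln(0.037) = 0.20111
  −0.154·ln(0.131) = 0.31301
H(P,Q) = 1.3405 nats.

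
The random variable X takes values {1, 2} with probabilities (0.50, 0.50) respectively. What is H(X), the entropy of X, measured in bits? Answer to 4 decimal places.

1.0000 bits

H(X) = −Σ p·log₂ p.
  −(0.50)·log₂(0.50) = 0.50000
  −(0.50)·log₂(0.50) = 0.50000
Sum: 0.50000 + 0.50000 = 1.0000 bits.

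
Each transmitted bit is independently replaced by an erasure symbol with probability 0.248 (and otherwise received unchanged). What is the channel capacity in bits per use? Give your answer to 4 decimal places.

Binary erasure channel: capacity C = 1 − ε.
C = 1 − 0.248 = 0.7520 bits per channel use.

0.7520 bits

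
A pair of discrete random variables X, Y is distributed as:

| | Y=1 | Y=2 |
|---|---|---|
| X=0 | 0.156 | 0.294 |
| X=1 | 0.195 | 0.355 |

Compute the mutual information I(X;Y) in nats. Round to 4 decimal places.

0.0000 nats

Marginals: p(X) = (0.4500, 0.5500), p(Y) = (0.3510, 0.6490).
I(X;Y) = Σ p(x,y)·ln[p(x,y)/(p(x)p(y))].
  (0,1): 0.156·ln(0.9877) = -0.00194
  (0,2): 0.294·ln(1.0067) = 0.00196
  (1,1): 0.195·ln(1.0101) = 0.00196
  (1,2): 0.355·ln(0.9945) = -0.00194
Sum = 0.0000 nats.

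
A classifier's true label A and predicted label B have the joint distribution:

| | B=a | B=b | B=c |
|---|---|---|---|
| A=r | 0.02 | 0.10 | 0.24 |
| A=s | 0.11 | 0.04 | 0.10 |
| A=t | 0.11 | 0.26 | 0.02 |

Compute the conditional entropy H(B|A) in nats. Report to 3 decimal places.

0.843 nats

Chain rule: H(B|A) = H(A,B) − H(A).
Marginals: p(A) = (0.3600, 0.2500, 0.3900), p(B) = (0.2400, 0.4000, 0.3600).
H(A,B) = 1.9241 nats; H(A) = 1.0816 nats.
H(B|A) = 1.9241 − 1.0816 = 0.843 nats.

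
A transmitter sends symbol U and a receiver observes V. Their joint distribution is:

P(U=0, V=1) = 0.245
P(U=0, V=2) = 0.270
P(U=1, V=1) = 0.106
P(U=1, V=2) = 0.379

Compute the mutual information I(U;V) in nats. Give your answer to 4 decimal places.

Marginals: p(U) = (0.5150, 0.4850), p(V) = (0.3510, 0.6490).
I(U;V) = Σ p(x,y)·ln[p(x,y)/(p(x)p(y))].
  (0,1): 0.245·ln(1.3554) = 0.07449
  (0,2): 0.270·ln(0.8078) = -0.05762
  (1,1): 0.106·ln(0.6227) = -0.05022
  (1,2): 0.379·ln(1.2041) = 0.07038
Sum = 0.0370 nats.

0.0370 nats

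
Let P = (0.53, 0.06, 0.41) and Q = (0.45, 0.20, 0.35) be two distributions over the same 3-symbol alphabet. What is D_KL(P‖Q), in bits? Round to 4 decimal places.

D(P‖Q) = Σ p·log₂(p/q).
  0.53·log₂(0.53/0.45) = 0.12512
  0.06·log₂(0.06/0.20) = -0.10422
  0.41·log₂(0.41/0.35) = 0.09359
D(P‖Q) = 0.1145 bits.

0.1145 bits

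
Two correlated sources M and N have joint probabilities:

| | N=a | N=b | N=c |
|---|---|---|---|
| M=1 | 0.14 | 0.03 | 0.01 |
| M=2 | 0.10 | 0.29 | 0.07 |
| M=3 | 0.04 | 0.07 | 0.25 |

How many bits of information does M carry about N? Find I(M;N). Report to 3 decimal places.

0.375 bits

Marginals: p(M) = (0.1800, 0.4600, 0.3600), p(N) = (0.2800, 0.3900, 0.3300).
I(M;N) = Σ p(x,y)·log₂[p(x,y)/(p(x)p(y))].
  (1,a): 0.14·log₂(2.7778) = 0.2064
  (1,b): 0.03·log₂(0.4274) = -0.0368
  (1,c): 0.01·log₂(0.1684) = -0.0257
  (2,a): 0.10·log₂(0.7764) = -0.0365
  (2,b): 0.29·log₂(1.6165) = 0.2009
  (2,c): 0.07·log₂(0.4611) = -0.0782
  (3,a): 0.04·log₂(0.3968) = -0.0533
  (3,b): 0.07·log₂(0.4986) = -0.0703
  (3,c): 0.25·log₂(2.1044) = 0.2683
Sum = 0.375 bits.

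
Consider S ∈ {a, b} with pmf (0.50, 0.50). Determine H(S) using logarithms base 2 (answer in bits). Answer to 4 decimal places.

1.0000 bits

H(S) = −Σ p·log₂ p.
  −(0.50)·log₂(0.50) = 0.50000
  −(0.50)·log₂(0.50) = 0.50000
Sum: 0.50000 + 0.50000 = 1.0000 bits.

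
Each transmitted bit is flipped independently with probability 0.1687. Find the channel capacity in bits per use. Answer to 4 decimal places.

0.3453 bits

Binary symmetric channel: C = 1 − h₂(ε) where h₂ is the binary entropy function.
h₂(0.1687) = −0.1687·log₂0.1687 − 0.8313·log₂0.8313 = 0.6547.
C = 1 − 0.6547 = 0.3453 bits per channel use.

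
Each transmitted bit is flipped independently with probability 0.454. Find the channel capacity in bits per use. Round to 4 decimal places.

Binary symmetric channel: C = 1 − h₂(ε) where h₂ is the binary entropy function.
h₂(0.454) = −0.454·log₂0.454 − 0.546·log₂0.546 = 0.9939.
C = 1 − 0.9939 = 0.0061 bits per channel use.

0.0061 bits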